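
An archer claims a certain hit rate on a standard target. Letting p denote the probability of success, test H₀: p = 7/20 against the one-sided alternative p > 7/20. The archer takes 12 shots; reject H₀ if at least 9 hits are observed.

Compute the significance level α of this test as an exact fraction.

α = P(reject H₀ | H₀ true) = P(Y ≥ 9 | p = 7/20), with Y ~ Binomial(12, 7/20).
P(Y ≥ 9) = Σ_{j=9}^{12} C(12,j)·(7/20)^j·(13/20)^{12-j} = 4595509118767/819200000000000.

4595509118767/819200000000000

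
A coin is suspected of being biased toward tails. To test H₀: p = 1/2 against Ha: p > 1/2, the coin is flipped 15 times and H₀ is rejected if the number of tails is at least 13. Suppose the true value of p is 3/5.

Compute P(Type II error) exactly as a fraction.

29690124488/30517578125

β = P(fail to reject H₀ | Ha true) = P(Y ≤ 12 | p = 3/5), Y ~ Binomial(15, 3/5).
Adding the binomial probabilities P(Y=0)+…+P(Y=12) at p = 3/5 gives 29690124488/30517578125.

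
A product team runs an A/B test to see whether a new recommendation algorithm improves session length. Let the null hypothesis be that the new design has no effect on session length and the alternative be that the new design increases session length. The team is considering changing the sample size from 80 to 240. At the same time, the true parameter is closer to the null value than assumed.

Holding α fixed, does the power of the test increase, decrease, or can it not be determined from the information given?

Cannot be determined from the information given.

The first change alone would make β decrease; the second alone would make β increase. Which effect dominates depends on the magnitudes, which are not given.
Since power = 1 − β, the effect on power is likewise indeterminate.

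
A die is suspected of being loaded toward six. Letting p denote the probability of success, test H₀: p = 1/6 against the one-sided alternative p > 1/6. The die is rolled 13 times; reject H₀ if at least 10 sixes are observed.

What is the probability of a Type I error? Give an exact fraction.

The Type I error probability is α = P(X ≥ 10) computed under H₀, where X ~ Binomial(13, 1/6).
Summing C(13,j)(1/6)^j(5/6)^{13−j} for j = 10,…,13 gives 18883/6530347008.

18883/6530347008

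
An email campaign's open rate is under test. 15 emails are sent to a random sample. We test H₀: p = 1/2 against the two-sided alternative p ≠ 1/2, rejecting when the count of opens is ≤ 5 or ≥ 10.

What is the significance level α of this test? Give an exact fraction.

The significance level is the null-hypothesis probability of the rejection region {≤5} ∪ {≥10}.
By symmetry, α = 2·P(X ≤ 5) = 2·(1 + 15 + 105 + 455 + 1365 + 3003)/32768 = 9888/32768 = 309/1024.

309/1024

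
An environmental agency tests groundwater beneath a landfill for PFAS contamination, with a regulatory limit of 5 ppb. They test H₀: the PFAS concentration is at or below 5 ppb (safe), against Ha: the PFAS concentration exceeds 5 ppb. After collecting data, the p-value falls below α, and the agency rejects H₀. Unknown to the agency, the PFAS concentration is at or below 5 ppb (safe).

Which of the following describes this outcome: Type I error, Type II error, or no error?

Type I error

H₀ was rejected, but H₀ is actually true.
Rejecting a true null hypothesis is a Type I error (false positive).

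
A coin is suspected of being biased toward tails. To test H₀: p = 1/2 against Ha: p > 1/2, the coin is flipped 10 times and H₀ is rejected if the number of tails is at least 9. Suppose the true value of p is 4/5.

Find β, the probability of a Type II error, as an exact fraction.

6095609/9765625

Under the alternative p = 4/5, S ~ Binomial(10, 4/5); β is the probability the test does not reject, P(S < 9).
Summing C(10,j)·(4/5)^j·(1/5)^{10-j} for j = 0..8 gives 6095609/9765625.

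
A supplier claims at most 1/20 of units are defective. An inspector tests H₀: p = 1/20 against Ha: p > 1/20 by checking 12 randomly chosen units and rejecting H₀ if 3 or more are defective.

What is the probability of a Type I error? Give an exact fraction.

α = P(reject H₀ | H₀ true) = P(Y ≥ 3 | p = 1/20), Y ~ Binomial(12, 1/20).
Via the complement, α = 1 − Σ_{j=0}^{2} C(12,j)(1/20)^j(19/20)^{12-j} = 16030320228069/819200000000000.

16030320228069/819200000000000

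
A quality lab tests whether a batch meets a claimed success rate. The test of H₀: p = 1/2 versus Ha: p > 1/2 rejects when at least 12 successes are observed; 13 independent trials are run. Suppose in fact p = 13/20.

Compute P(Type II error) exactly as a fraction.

9937124893407747/10240000000000000

A Type II error is failing to reject when Ha holds: with p = 13/20, β = P(Y ≤ 11).
Adding the binomial probabilities P(Y=0)+…+P(Y=11) at p = 13/20 gives 9937124893407747/10240000000000000.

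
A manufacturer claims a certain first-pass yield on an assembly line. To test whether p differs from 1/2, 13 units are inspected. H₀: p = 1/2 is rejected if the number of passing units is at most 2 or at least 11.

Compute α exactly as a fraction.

The significance level is the null-hypothesis probability of the rejection region {≤2} ∪ {≥11}.
The two tails are symmetric, so α = 2·(1 + 13 + 78)/2^13 = 184/8192 = 23/1024.

23/1024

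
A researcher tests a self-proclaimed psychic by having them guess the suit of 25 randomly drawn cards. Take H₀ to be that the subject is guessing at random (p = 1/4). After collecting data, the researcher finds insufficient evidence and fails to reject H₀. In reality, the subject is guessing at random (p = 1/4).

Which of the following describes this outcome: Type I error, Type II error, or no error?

The test retained a true H₀ — the decision matches the true state.

No error (correct decision).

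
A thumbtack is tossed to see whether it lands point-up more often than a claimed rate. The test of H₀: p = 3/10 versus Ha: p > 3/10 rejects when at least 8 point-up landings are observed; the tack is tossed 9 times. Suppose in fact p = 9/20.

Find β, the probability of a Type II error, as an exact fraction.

Under the alternative p = 9/20, X ~ Binomial(9, 9/20); β is the probability the test does not reject, P(X < 8).
Adding the binomial probabilities P(X=0)+…+P(X=7) at p = 9/20 gives 126837738533/128000000000.

126837738533/128000000000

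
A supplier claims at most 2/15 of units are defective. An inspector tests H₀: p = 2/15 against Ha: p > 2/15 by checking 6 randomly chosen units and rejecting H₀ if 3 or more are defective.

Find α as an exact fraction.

α = P(reject H₀ | H₀ true) = P(S ≥ 3 | p = 2/15), S ~ Binomial(6, 2/15).
Computing the lower-tail complement: 1 − 2199197/2278125 = 78928/2278125.

78928/2278125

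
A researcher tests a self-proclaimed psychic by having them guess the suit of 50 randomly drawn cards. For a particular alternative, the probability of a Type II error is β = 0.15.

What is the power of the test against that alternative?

Power = 1 − β = 1 − 0.15 = 0.85.

0.85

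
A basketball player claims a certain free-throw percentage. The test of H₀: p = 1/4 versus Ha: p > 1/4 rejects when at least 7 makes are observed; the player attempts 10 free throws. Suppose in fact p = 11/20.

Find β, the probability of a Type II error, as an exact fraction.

A Type II error is failing to reject when Ha holds: with p = 11/20, β = P(X ≤ 6).
Equivalently, β = 1 − P(X ≥ 7) = 1878942860721/2560000000000.

1878942860721/2560000000000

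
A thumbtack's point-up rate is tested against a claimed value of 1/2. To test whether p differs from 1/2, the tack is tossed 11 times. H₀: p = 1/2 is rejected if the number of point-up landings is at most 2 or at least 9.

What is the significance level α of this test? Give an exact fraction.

The significance level is the null-hypothesis probability of the rejection region {≤2} ∪ {≥9}.
Each tail has probability (1 + 11 + 55)/2048; doubling gives α = 134/2048 = 67/1024.

67/1024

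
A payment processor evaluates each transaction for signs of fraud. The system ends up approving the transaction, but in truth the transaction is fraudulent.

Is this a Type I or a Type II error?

The null hypothesis here is that the transaction is legitimate.
'Approving the transaction' corresponds to failing to reject H₀.
H₀ was not rejected but H₀ is false — a Type II error (false negative).

Type II error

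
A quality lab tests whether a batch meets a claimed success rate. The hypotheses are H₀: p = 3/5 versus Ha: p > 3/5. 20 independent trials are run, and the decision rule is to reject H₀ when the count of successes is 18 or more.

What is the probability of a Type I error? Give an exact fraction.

344416814721/95367431640625

Under H₀, K ~ Binomial(20, 3/5), and α = P(K ≥ 18).
Summing C(20,j)(3/5)^j(2/5)^{20−j} for j = 18,…,20 gives 344416814721/95367431640625.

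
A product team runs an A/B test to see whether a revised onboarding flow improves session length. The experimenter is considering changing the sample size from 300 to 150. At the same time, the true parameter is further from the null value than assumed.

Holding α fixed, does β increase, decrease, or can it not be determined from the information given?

Cannot be determined from the information given.

The first change alone would make β increase; the second alone would make β decrease. Which effect dominates depends on the magnitudes, which are not given.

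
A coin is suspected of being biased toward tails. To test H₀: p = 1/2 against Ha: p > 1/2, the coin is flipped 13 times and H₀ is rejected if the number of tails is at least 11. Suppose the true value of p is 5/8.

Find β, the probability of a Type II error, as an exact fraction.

252368141319/274877906944

A Type II error is failing to reject when Ha holds: with p = 5/8, β = P(S ≤ 10).
Summing C(13,j)·(5/8)^j·(3/8)^{13-j} for j = 0..10 gives 252368141319/274877906944.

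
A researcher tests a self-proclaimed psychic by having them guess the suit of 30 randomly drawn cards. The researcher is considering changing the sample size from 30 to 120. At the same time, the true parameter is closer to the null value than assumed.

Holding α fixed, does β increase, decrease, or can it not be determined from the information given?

Cannot be determined from the information given.

The first change alone would make β decrease; the second alone would make β increase. Which effect dominates depends on the magnitudes, which are not given.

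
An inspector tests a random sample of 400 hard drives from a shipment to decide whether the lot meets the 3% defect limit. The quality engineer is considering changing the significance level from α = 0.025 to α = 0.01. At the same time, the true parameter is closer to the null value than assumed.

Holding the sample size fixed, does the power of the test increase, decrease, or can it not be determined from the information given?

It decreases.

Lowering α raises the bar for rejection; under Ha, the test now fails to reject on outcomes it previously would have rejected. A smaller departure from H₀ means the test statistic under Ha is distributed closer to where it would be under H₀; rejection becomes less likely. Both changes push β in the same direction.
Since power = 1 − β and β increases, power decreases.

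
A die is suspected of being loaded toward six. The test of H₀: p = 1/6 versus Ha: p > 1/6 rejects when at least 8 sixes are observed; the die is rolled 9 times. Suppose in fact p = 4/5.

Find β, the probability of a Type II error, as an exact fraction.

1101157/1953125

β = P(fail to reject H₀ | Ha true) = P(Y ≤ 7 | p = 4/5), Y ~ Binomial(9, 4/5).
Summing C(9,j)·(4/5)^j·(1/5)^{9-j} for j = 0..7 gives 1101157/1953125.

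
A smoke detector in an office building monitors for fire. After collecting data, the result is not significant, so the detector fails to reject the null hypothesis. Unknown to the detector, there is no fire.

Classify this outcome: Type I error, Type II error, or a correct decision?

The conventional null hypothesis here is that there is no fire.
The test retained a true H₀ — the decision matches the true state.

Neither — the decision is correct.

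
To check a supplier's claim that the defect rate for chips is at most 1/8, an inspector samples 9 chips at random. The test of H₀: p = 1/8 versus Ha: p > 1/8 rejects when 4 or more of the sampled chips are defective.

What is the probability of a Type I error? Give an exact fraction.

α = P(reject H₀ | H₀ true) = P(Y ≥ 4 | p = 1/8), Y ~ Binomial(9, 1/8).
Computing the lower-tail complement: 1 − 4117715/4194304 = 76589/4194304.

76589/4194304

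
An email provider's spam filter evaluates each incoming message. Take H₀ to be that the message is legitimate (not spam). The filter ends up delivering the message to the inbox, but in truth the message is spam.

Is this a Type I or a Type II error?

'Delivering the message to the inbox' corresponds to failing to reject H₀.
H₀ was not rejected but H₀ is false — a Type II error (false negative).

Type II error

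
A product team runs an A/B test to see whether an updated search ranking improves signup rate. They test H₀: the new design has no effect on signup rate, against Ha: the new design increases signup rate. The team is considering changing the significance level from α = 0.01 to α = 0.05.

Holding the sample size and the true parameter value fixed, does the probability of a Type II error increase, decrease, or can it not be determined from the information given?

It decreases.

A larger α widens the rejection region, so when the alternative is true more outcomes lead to rejection — failing to reject becomes less likely.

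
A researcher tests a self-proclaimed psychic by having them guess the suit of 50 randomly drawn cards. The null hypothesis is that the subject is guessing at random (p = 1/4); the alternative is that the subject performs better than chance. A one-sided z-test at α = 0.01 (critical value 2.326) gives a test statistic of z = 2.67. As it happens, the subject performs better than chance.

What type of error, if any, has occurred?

No error — this is a correct decision.

Since z = 2.67 > z* = 2.326, H₀ is rejected.
H₀ is false (actually the subject performs better than chance).
The decision matches the true state — no error.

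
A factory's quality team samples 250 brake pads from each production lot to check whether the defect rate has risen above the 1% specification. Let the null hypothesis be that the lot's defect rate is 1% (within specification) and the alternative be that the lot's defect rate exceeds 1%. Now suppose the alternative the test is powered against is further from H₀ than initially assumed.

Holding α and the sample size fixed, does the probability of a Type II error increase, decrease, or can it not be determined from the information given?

A bigger departure from H₀ is easier for the test to detect, so it fails to reject less often.

It decreases.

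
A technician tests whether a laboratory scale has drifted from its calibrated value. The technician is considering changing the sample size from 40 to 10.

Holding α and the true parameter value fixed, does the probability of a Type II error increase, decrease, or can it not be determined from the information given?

It increases.

With less data the test statistic is noisier; under Ha, more outcomes land inside the acceptance region.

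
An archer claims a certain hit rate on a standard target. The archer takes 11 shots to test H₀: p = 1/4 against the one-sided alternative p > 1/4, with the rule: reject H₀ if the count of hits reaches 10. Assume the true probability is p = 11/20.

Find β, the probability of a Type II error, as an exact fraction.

20194688329389/20480000000000

A Type II error is failing to reject when Ha holds: with p = 11/20, β = P(S ≤ 9).
Adding the binomial probabilities P(S=0)+…+P(S=9) at p = 11/20 gives 20194688329389/20480000000000.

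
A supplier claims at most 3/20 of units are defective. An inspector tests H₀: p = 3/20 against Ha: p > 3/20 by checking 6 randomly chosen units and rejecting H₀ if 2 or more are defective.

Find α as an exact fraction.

α = P(reject H₀ | H₀ true) = P(Y ≥ 2 | p = 3/20), Y ~ Binomial(6, 3/20).
Computing the lower-tail complement: 1 − 9938999/12800000 = 2861001/12800000.

2861001/12800000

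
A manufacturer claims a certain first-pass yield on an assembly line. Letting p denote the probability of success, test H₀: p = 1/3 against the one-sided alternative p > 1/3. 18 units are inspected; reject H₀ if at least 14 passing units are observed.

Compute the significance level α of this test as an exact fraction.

α = P(reject H₀ | H₀ true) = P(Y ≥ 14 | p = 1/3), with Y ~ Binomial(18, 1/3).
P(Y ≥ 14) = Σ_{j=14}^{18} C(18,j)·(1/3)^j·(2/3)^{18-j} = 56137/387420489.

56137/387420489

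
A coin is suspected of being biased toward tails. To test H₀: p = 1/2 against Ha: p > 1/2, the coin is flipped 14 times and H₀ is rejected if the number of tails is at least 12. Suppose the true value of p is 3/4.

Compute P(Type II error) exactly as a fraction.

96485417/134217728

β = P(fail to reject H₀ | Ha true) = P(Y ≤ 11 | p = 3/4), Y ~ Binomial(14, 3/4).
Adding the binomial probabilities P(Y=0)+…+P(Y=11) at p = 3/4 gives 96485417/134217728.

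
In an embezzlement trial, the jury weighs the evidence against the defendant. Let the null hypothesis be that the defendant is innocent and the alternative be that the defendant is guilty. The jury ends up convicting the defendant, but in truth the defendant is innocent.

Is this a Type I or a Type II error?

Type I error

'Convicting the defendant' corresponds to rejecting H₀.
H₀ was rejected but H₀ is true — a Type I error (false positive).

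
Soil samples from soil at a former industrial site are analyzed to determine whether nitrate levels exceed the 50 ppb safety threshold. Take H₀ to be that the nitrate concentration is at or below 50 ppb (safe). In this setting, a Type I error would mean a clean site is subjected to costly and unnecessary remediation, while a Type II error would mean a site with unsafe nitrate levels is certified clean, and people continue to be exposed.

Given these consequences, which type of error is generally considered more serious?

Type II error

The Type II consequence (a site with unsafe nitrate levels is certified clean, and people continue to be exposed) is more severe than the Type I consequence (a clean site is subjected to costly and unnecessary remediation).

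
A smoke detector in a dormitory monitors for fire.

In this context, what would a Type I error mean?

A Type I error would mean concluding that there is a fire when in fact there is no fire.

With the conventional null hypothesis that there is no fire:
A Type I error is rejecting H₀ when H₀ is true.
Here that means sounding the alarm and evacuating the building when actually there is no fire.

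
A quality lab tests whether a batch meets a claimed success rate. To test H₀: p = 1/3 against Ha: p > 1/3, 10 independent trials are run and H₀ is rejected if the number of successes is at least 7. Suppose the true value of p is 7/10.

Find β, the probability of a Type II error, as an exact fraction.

β = P(fail to reject H₀ | Ha true) = P(X ≤ 6 | p = 7/10), X ~ Binomial(10, 7/10).
Summing C(10,j)·(7/10)^j·(3/10)^{10-j} for j = 0..6 gives 218993301/625000000.

218993301/625000000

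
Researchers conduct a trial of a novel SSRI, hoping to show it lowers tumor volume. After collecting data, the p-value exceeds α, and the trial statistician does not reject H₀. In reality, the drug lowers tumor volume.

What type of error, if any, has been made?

The conventional null hypothesis here is that the drug has no effect on tumor volume.
H₀ was not rejected, but H₀ is actually false.
Failing to reject a false null hypothesis is a Type II error (false negative).

Type II error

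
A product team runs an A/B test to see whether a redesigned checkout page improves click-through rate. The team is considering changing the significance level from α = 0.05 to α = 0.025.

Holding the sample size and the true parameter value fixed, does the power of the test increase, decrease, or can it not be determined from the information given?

A smaller α moves the rejection region further into the tail. With the alternative true, more outcomes now fall outside the rejection region, so failing to reject becomes more likely.
Since power = 1 − β and β increases, power decreases.

It decreases.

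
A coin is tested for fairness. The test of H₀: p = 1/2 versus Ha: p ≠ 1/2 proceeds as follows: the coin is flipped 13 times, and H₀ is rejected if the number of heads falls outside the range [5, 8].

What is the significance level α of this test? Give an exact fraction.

1093/4096

α = P(X ≤ 4 or X ≥ 9 | p = 1/2), X ~ Binomial(13, 1/2).
The two tails are symmetric, so α = 2·(1 + 13 + 78 + 286 + 715)/2^13 = 2186/8192 = 1093/4096.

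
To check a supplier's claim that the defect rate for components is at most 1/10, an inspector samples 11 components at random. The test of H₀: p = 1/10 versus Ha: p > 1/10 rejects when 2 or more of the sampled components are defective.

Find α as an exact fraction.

α = P(reject H₀ | H₀ true) = P(S ≥ 2 | p = 1/10), S ~ Binomial(11, 1/10).
α = 1 − P(S ≤ 1) = 1 − 3486784401/5000000000 = 1513215599/5000000000.

1513215599/5000000000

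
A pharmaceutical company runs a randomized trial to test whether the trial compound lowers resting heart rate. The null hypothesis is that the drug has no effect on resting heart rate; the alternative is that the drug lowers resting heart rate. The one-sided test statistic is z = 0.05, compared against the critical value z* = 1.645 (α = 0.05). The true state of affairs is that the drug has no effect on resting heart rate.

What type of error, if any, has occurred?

No error — this is a correct decision.

Since z = 0.05 ≤ z* = 1.645, H₀ is not rejected.
H₀ is true (actually the drug has no effect on resting heart rate).
The decision matches the true state — no error.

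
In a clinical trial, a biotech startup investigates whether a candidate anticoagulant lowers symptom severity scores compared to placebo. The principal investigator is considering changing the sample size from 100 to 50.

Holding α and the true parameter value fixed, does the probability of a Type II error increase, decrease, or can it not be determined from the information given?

It increases.

A smaller sample increases the standard error, so the sampling distributions under H₀ and Ha overlap more.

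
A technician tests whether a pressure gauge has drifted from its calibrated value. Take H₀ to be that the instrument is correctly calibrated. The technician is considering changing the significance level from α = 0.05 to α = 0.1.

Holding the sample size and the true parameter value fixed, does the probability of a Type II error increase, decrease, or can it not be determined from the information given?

Relaxing α lowers the evidence threshold; under Ha, outcomes that previously fell short now trigger rejection.

It decreases.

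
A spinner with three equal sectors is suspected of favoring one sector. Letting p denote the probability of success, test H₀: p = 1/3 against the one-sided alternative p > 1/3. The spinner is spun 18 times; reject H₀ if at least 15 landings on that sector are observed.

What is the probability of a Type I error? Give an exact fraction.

Under H₀, S ~ Binomial(18, 1/3), and α = P(S ≥ 15).
P(S ≥ 15) = Σ_{j=15}^{18} C(18,j)·(1/3)^j·(2/3)^{18-j} = 7177/387420489.

7177/387420489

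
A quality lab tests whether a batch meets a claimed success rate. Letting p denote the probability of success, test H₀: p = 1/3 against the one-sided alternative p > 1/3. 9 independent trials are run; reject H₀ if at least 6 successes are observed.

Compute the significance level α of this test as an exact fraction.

α = P(reject H₀ | H₀ true) = P(X ≥ 6 | p = 1/3), with X ~ Binomial(9, 1/3).
Adding the binomial terms for j = 6 through 9 with p = 1/3 yields 835/19683.

835/19683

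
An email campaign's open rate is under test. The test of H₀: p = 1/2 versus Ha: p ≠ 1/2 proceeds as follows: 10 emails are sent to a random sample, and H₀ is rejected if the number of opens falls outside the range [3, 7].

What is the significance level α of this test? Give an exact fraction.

The significance level is the null-hypothesis probability of the rejection region {≤2} ∪ {≥8}.
The two tails are symmetric, so α = 2·(1 + 10 + 45)/2^10 = 112/1024 = 7/64.

7/64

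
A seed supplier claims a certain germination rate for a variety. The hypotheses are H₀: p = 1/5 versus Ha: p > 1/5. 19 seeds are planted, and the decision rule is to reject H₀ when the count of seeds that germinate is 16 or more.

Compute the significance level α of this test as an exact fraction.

64829/19073486328125

The Type I error probability is α = P(K ≥ 16) computed under H₀, where K ~ Binomial(19, 1/5).
P(K ≥ 16) = Σ_{j=16}^{19} C(19,j)·(1/5)^j·(4/5)^{19-j} = 64829/19073486328125.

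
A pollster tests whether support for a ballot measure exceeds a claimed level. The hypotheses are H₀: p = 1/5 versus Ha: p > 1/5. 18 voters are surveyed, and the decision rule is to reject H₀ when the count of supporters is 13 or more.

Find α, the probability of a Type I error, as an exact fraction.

9611737/3814697265625

The Type I error probability is α = P(Y ≥ 13) computed under H₀, where Y ~ Binomial(18, 1/5).
P(Y ≥ 13) = Σ_{j=13}^{18} C(18,j)·(1/5)^j·(4/5)^{18-j} = 9611737/3814697265625.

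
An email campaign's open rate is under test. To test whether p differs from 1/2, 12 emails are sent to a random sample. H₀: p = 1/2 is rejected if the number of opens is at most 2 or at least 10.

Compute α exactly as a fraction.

The significance level is the null-hypothesis probability of the rejection region {≤2} ∪ {≥10}.
By symmetry, α = 2·P(S ≤ 2) = 2·(1 + 12 + 66)/4096 = 158/4096 = 79/2048.

79/2048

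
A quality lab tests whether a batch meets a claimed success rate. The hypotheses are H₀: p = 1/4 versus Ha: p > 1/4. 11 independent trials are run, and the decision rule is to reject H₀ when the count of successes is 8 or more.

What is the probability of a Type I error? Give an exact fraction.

The Type I error probability is α = P(X ≥ 8) computed under H₀, where X ~ Binomial(11, 1/4).
Summing C(11,j)(1/4)^j(3/4)^{11−j} for j = 8,…,11 gives 623/524288.

623/524288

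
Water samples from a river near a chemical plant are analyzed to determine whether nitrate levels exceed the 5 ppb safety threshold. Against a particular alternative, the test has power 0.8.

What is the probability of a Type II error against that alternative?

0.2

Power = 1 − β, so β = 1 − 0.8 = 0.2.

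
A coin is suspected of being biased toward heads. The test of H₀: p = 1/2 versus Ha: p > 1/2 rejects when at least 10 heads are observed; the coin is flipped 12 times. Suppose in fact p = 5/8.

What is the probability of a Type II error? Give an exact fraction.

60916742361/68719476736

Under the alternative p = 5/8, S ~ Binomial(12, 5/8); β is the probability the test does not reject, P(S < 10).
Adding the binomial probabilities P(S=0)+…+P(S=9) at p = 5/8 gives 60916742361/68719476736.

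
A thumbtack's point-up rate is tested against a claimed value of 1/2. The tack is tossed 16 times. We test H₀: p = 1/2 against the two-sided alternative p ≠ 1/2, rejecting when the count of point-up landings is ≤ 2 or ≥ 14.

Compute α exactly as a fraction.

137/32768

α = P(K ≤ 2 or K ≥ 14 | p = 1/2), K ~ Binomial(16, 1/2).
Each tail has probability (1 + 16 + 120)/65536; doubling gives α = 274/65536 = 137/32768.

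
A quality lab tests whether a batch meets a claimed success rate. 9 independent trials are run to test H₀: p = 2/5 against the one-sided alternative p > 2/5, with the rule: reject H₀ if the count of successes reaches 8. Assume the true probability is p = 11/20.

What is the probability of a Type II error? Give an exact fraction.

β = P(fail to reject H₀ | Ha true) = P(Y ≤ 7 | p = 11/20), Y ~ Binomial(9, 11/20).
Adding the binomial probabilities P(Y=0)+…+P(Y=7) at p = 11/20 gives 123069745737/128000000000.

123069745737/128000000000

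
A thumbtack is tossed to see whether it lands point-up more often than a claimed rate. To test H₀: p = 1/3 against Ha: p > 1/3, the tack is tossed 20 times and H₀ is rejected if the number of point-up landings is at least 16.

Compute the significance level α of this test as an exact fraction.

29147/1162261467

The Type I error probability is α = P(X ≥ 16) computed under H₀, where X ~ Binomial(20, 1/3).
Adding the binomial terms for j = 16 through 20 with p = 1/3 yields 29147/1162261467.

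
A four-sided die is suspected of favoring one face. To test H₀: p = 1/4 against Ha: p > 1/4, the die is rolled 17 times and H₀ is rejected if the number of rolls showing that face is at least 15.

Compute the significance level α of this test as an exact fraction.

319/4294967296

The Type I error probability is α = P(K ≥ 15) computed under H₀, where K ~ Binomial(17, 1/4).
P(K ≥ 15) = Σ_{j=15}^{17} C(17,j)·(1/4)^j·(3/4)^{17-j} = 319/4294967296.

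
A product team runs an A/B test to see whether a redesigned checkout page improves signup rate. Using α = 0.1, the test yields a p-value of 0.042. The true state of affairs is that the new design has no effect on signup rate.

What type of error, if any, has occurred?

Type I error

The conventional null hypothesis is that the new design has no effect on signup rate.
Since p = 0.042 < α = 0.1, H₀ is rejected.
H₀ is true (actually the new design has no effect on signup rate).
Rejecting a true H₀ is a Type I error.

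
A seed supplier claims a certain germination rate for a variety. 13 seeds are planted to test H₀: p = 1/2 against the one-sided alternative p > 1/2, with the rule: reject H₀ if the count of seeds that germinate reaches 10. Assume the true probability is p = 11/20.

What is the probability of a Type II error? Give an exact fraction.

β = P(fail to reject H₀ | Ha true) = P(Y ≤ 9 | p = 11/20), Y ~ Binomial(13, 11/20).
Adding the binomial probabilities P(Y=0)+…+P(Y=9) at p = 11/20 gives 1857697115702463/2048000000000000.

1857697115702463/2048000000000000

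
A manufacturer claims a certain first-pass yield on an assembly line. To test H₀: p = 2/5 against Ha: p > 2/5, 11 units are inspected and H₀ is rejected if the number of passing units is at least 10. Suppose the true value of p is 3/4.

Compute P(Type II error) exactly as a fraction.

A Type II error is failing to reject when Ha holds: with p = 3/4, β = P(K ≤ 9).
Summing C(11,j)·(3/4)^j·(1/4)^{11-j} for j = 0..9 gives 1683809/2097152.

1683809/2097152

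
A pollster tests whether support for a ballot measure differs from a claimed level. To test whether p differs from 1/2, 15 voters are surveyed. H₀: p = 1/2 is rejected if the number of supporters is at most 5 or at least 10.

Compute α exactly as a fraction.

309/1024

Under H₀, X ~ Binomial(15, 1/2); α is the probability of landing in either tail, P(X ≤ 5) + P(X ≥ 10).
By symmetry, α = 2·P(X ≤ 5) = 2·(1 + 15 + 105 + 455 + 1365 + 3003)/32768 = 9888/32768 = 309/1024.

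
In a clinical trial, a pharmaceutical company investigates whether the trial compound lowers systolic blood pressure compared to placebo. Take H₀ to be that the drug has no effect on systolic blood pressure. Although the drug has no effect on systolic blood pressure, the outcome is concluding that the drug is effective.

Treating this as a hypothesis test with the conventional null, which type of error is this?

Type I error

'Concluding that the drug is effective' corresponds to rejecting H₀.
H₀ was rejected but H₀ is true — a Type I error (false positive).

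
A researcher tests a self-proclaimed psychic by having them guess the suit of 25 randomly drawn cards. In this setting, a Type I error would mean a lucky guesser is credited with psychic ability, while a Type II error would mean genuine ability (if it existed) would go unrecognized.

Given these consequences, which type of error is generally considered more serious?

The Type I consequence (a lucky guesser is credited with psychic ability) is more severe than the Type II consequence (genuine ability (if it existed) would go unrecognized).

Type I error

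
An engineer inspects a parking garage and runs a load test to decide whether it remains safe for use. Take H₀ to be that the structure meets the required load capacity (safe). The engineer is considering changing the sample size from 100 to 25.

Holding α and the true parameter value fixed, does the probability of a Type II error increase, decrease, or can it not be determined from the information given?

It increases.

Reducing n widens both sampling distributions, so the test has less ability to distinguish Ha from H₀.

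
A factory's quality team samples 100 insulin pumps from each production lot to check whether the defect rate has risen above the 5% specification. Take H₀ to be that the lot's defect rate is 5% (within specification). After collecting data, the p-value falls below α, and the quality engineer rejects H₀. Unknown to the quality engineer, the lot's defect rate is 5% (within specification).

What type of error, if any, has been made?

H₀ was rejected, but H₀ is actually true.
Rejecting a true null hypothesis is a Type I error (false positive).

Type I error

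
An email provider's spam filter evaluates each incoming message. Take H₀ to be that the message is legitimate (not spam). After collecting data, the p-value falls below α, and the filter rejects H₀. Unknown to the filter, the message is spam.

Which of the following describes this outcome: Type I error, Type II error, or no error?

No error — this is a correct decision.

The test rejected a false H₀ — the decision matches the true state.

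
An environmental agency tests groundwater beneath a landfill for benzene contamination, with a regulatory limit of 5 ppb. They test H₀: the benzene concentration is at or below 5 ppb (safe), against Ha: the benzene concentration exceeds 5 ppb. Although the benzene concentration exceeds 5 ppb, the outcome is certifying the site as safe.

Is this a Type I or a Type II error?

'Certifying the site as safe' corresponds to failing to reject H₀.
H₀ was not rejected but H₀ is false — a Type II error (false negative).

Type II error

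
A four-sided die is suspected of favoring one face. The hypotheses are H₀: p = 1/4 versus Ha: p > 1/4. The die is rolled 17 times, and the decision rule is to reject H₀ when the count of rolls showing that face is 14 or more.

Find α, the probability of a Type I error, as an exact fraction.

The Type I error probability is α = P(X ≥ 14) computed under H₀, where X ~ Binomial(17, 1/4).
Adding the binomial terms for j = 14 through 17 with p = 1/4 yields 4909/4294967296.

4909/4294967296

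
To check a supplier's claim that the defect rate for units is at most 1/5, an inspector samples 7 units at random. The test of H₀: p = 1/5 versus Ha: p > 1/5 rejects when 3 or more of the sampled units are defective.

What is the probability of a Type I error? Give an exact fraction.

The significance level is the probability, assuming p = 1/5, of seeing 3 or more defectives in 7 draws.
Computing the lower-tail complement: 1 − 13312/15625 = 2313/15625.

2313/15625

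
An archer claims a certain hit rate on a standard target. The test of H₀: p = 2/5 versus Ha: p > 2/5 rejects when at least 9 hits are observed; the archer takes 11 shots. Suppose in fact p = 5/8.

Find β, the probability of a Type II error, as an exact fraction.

Under the alternative p = 5/8, S ~ Binomial(11, 5/8); β is the probability the test does not reject, P(S < 9).
Equivalently, β = 1 − P(S ≥ 9) = 7252043967/8589934592.

7252043967/8589934592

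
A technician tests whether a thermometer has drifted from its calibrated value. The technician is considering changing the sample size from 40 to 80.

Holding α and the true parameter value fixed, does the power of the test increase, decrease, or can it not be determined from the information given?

A larger sample reduces the standard error, pulling the sampling distribution under Ha further from the non-rejection region.
Since power = 1 − β and β decreases, power increases.

It increases.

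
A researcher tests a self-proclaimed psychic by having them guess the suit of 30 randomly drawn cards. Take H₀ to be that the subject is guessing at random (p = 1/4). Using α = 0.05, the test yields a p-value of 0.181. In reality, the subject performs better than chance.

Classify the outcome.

Type II error

Since p = 0.181 ≥ α = 0.05, H₀ is not rejected.
H₀ is false (actually the subject performs better than chance).
Failing to reject a false H₀ is a Type II error.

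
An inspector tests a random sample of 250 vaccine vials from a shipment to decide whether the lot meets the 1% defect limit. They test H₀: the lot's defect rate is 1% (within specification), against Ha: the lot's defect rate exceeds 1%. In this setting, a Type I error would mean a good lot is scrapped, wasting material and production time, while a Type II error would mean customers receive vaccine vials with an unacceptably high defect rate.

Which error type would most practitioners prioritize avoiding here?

Type II error

The Type II consequence (customers receive vaccine vials with an unacceptably high defect rate) is more severe than the Type I consequence (a good lot is scrapped, wasting material and production time).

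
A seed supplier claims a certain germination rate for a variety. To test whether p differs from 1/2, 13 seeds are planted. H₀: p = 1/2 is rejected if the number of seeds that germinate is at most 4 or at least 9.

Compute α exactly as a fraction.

The significance level is the null-hypothesis probability of the rejection region {≤4} ∪ {≥9}.
Each tail has probability (1 + 13 + 78 + 286 + 715)/8192; doubling gives α = 2186/8192 = 1093/4096.

1093/4096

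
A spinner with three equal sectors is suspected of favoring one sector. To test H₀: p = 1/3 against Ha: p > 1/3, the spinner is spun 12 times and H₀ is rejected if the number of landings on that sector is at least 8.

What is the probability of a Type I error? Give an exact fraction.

3323/177147

Under H₀, K ~ Binomial(12, 1/3), and α = P(K ≥ 8).
P(K ≥ 8) = Σ_{j=8}^{12} C(12,j)·(1/3)^j·(2/3)^{12-j} = 3323/177147.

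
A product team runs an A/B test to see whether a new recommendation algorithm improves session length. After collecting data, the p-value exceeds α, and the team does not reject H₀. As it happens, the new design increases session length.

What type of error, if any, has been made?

The conventional null hypothesis here is that the new design has no effect on session length.
H₀ was not rejected, but H₀ is actually false.
Failing to reject a false null hypothesis is a Type II error (false negative).

Type II error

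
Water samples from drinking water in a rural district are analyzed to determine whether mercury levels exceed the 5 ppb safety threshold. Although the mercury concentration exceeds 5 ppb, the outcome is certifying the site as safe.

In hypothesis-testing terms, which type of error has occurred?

Type II error

The null hypothesis here is that the mercury concentration is at or below 5 ppb (safe).
'Certifying the site as safe' corresponds to failing to reject H₀.
H₀ was not rejected but H₀ is false — a Type II error (false negative).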